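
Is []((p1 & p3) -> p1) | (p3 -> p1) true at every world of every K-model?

Valid in K

Tableau for the negation ~([]((p1 & p3) -> p1) | (p3 -> p1)):
1. ~([]((p1 & p3) -> p1) | (p3 -> p1)), w0
2. ~[]((p1 & p3) -> p1), w0
3. ~(p3 -> p1), w0
4. p3, w0
5. ~p1, w0
6. ~((p1 & p3) -> p1), w1
7. p1 & p3, w1
8. ~p1, w1
9. p1, w1
10. p3, w1
Accessibility: w0Rw1
Branch closes: p1 and ~p1 both at w1.
Every branch of the negation's tableau closes; the branch above is one of them.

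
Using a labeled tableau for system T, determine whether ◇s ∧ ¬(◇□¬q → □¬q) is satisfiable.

1. ◇s ∧ ¬(◇□¬q → □¬q), w0
2. ◇s, w0
3. ¬(◇□¬q → □¬q), w0
4. ◇□¬q, w0
5. ¬□¬q, w0
6. s, w1
7. □¬q, w2
8. ¬q, w2
9. q, w3
Accessibility: w0Rw0, w0Rw1, w0Rw2, w0Rw3, w1Rw1, w2Rw2, w3Rw3

Satisfiable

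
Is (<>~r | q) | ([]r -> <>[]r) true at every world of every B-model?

Valid

Tableau for the negation ~((<>~r | q) | ([]r -> <>[]r)):
1. ~((<>~r | q) | ([]r -> <>[]r)), 0
2. ~(<>~r | q), 0
3. ~([]r -> <>[]r), 0
4. ~<>~r, 0
5. ~q, 0
6. []r, 0
7. ~<>[]r, 0
8. r, 0
9. ~[]r, 0
10. ~r, 1
11. r, 1
Accessibility: 0R0, 0R1, 1R0, 1R1
Branch closes: r and ~r both at 1.
All branches of the negation close; one closing branch shown above.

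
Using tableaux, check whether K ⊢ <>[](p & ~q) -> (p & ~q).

Tableau for the negation ~(<>[](p & ~q) -> (p & ~q)):
1. ~(<>[](p & ~q) -> (p & ~q)), w0
2. <>[](p & ~q), w0   [~->-rule on 1]
3. ~(p & ~q), w0   [~->-rule on 1]
4. q, w0   [~&-rule on 3 (branches; this branch)]
5. [](p & ~q), w1   [<>-rule on 2: fresh world w1, w0Rw1]
Accessibility: w0Rw1
The negation has an open branch (countermodel exists).

Invalid (countermodel exists)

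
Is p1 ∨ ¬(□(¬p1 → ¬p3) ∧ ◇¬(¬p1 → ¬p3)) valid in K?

Tableau for the negation ¬(p1 ∨ ¬(□(¬p1 → ¬p3) ∧ ◇¬(¬p1 → ¬p3))):
1. ¬(p1 ∨ ¬(□(¬p1 → ¬p3) ∧ ◇¬(¬p1 → ¬p3))), 0
2. ¬p1, 0
3. □(¬p1 → ¬p3) ∧ ◇¬(¬p1 → ¬p3), 0
4. □(¬p1 → ¬p3), 0
5. ◇¬(¬p1 → ¬p3), 0
6. ¬(¬p1 → ¬p3), 1
7. ¬p1, 1
8. p3, 1
9. ¬p1 → ¬p3, 1
10. ¬p3, 1
Accessibility: 0R1
Branch closes: p3 and ¬p3 both at 1.
Every branch of the negation's tableau closes; the branch above is one of them.

Yes, valid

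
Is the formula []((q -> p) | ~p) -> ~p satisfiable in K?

1. []((q -> p) | ~p) -> ~p, w0
2. ~p, w0   [->-rule on 1 (branches; this branch)]

Satisfiable (open branch found)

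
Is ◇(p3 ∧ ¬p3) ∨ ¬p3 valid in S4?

Tableau for the negation ¬(◇(p3 ∧ ¬p3) ∨ ¬p3):
1. ¬(◇(p3 ∧ ¬p3) ∨ ¬p3), w0
2. ¬◇(p3 ∧ ¬p3), w0   [¬∨-rule on 1]
3. p3, w0   [¬∨-rule on 1]
4. ¬(p3 ∧ ¬p3), w0   [¬◇-rule on 2 via w0Rw0]
Accessibility: w0Rw0
The negation has an open branch (countermodel exists).

Invalid (countermodel exists)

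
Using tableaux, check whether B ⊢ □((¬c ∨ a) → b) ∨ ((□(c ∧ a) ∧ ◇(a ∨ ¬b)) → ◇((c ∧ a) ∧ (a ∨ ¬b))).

Tableau for the negation ¬(□((¬c ∨ a) → b) ∨ ((□(c ∧ a) ∧ ◇(a ∨ ¬b)) → ◇((c ∧ a) ∧ (a ∨ ¬b)))):
1. ¬(□((¬c ∨ a) → b) ∨ ((□(c ∧ a) ∧ ◇(a ∨ ¬b)) → ◇((c ∧ a) ∧ (a ∨ ¬b)))), 0
2. ¬□((¬c ∨ a) → b), 0
3. ¬((□(c ∧ a) ∧ ◇(a ∨ ¬b)) → ◇((c ∧ a) ∧ (a ∨ ¬b))), 0
4. □(c ∧ a) ∧ ◇(a ∨ ¬b), 0
5. ¬◇((c ∧ a) ∧ (a ∨ ¬b)), 0
6. □(c ∧ a), 0
7. ◇(a ∨ ¬b), 0
8. ¬((c ∧ a) ∧ (a ∨ ¬b)), 0
9. c ∧ a, 0
10. c, 0
11. a, 0
12. ¬(a ∨ ¬b), 0
13. ¬a, 0
14. b, 0
Accessibility: 0R0
Branch closes: a and ¬a both at 0.
All branches of the negation close; one closing branch shown above.

Yes, valid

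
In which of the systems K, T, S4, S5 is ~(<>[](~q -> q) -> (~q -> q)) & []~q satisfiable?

K

K-tableau for the formula:
1. ~(<>[](~q -> q) -> (~q -> q)) & []~q, u
2. ~(<>[](~q -> q) -> (~q -> q)), u   [&-rule on 1]
3. []~q, u   [&-rule on 1]
4. <>[](~q -> q), u   [~->-rule on 2]
5. ~(~q -> q), u   [~->-rule on 2]
6. ~q, u   [~->-rule on 5]
7. [](~q -> q), v   [<>-rule on 4: fresh world v, uRv]
8. ~q, v   [[]-rule on 3 via uRv]
Accessibility: uRv
Complete open branch: satisfiable in K.
T-tableau for the formula:
1. ~(<>[](~q -> q) -> (~q -> q)) & []~q, u
2. ~(<>[](~q -> q) -> (~q -> q)), u   [&-rule on 1]
3. []~q, u   [&-rule on 1]
4. <>[](~q -> q), u   [~->-rule on 2]
5. ~(~q -> q), u   [~->-rule on 2]
6. ~q, u   [~->-rule on 5]
7. [](~q -> q), v   [<>-rule on 4: fresh world v, uRv]
8. ~q, v   [[]-rule on 3 via uRv]
9. ~q -> q, v   [[]-rule on 7 via vRv]
10. q, v   [->-rule on 9 (branches; this branch)]
Accessibility: uRu, uRv, vRv
Branch closes: q and ~q both at v.
Every branch closes (one shown): unsatisfiable in T, hence also in S4, S5 (every S4/S5-frame is a T-frame).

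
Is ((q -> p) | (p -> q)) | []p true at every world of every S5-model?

Valid in S5

Tableau for the negation ~(((q -> p) | (p -> q)) | []p):
1. ~(((q -> p) | (p -> q)) | []p), w0
2. ~((q -> p) | (p -> q)), w0
3. ~[]p, w0
4. ~(q -> p), w0
5. ~(p -> q), w0
6. q, w0
7. ~p, w0
8. p, w0
9. ~q, w0
Accessibility: w0Rw0
Branch closes: p and ~p both at w0.
All branches of the negation close; one closing branch shown above.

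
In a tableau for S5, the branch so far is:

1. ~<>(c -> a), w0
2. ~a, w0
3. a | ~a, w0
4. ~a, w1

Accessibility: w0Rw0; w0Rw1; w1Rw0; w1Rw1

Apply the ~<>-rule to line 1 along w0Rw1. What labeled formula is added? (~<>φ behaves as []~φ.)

~<>φ behaves as []~φ: propagate the negated body to each accessible world.

~(c -> a), w1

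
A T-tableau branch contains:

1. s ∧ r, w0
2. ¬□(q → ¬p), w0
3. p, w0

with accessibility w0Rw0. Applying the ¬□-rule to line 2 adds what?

a fresh world w1 with w0Rw1, and ¬(q → ¬p) at w1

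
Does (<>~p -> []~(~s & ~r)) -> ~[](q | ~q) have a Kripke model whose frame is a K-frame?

1. (<>~p -> []~(~s & ~r)) -> ~[](q | ~q), w0
2. ~(<>~p -> []~(~s & ~r)), w0   [->-rule on 1 (branches; this branch)]
3. <>~p, w0   [~->-rule on 2]
4. ~[]~(~s & ~r), w0   [~->-rule on 2]
5. ~p, w1   [<>-rule on 3: fresh world w1, w0Rw1]
6. ~s & ~r, w2   [~[]-rule on 4: fresh world w2, w0Rw2]
7. ~s, w2   [&-rule on 6]
8. ~r, w2   [&-rule on 6]
Accessibility: w0Rw1, w0Rw2

Yes, satisfiable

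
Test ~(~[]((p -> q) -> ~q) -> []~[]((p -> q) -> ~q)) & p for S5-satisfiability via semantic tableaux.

1. ~(~[]((p -> q) -> ~q) -> []~[]((p -> q) -> ~q)) & p, 0
2. ~(~[]((p -> q) -> ~q) -> []~[]((p -> q) -> ~q)), 0   [&-rule on 1]
3. p, 0   [&-rule on 1]
4. ~[]((p -> q) -> ~q), 0   [~->-rule on 2]
5. ~[]~[]((p -> q) -> ~q), 0   [~->-rule on 2]
6. ~((p -> q) -> ~q), 1   [~[]-rule on 4: fresh world 1, 0R1]
7. p -> q, 1   [~->-rule on 6]
8. q, 1   [~->-rule on 6]
9. []((p -> q) -> ~q), 2   [~[]-rule on 5: fresh world 2, 0R2]
10. (p -> q) -> ~q, 0   [[]-rule on 9 via 2R0]
11. (p -> q) -> ~q, 1   [[]-rule on 9 via 2R1]
12. (p -> q) -> ~q, 2   [[]-rule on 9 via 2R2]
13. ~(p -> q), 0   [->-rule on 10 (branches; this branch)]
14. ~q, 0   [~->-rule on 13]
15. ~(p -> q), 1   [->-rule on 11 (branches; this branch)]
16. p, 1   [~->-rule on 15]
17. ~q, 1   [~->-rule on 15]
Accessibility: 0R0, 0R1, 0R2, 1R0, 1R1, 1R2, 2R0, 2R1, 2R2
Branch closes: q and ~q both at 1.
(One branch shown.) All branches close.

Unsatisfiable (every branch closes)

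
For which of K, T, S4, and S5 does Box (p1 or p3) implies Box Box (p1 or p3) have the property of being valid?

S4-tableau for the negation not (Box (p1 or p3) implies Box Box (p1 or p3)):
1. not (Box (p1 or p3) implies Box Box (p1 or p3)), w0
2. Box (p1 or p3), w0
3. not Box Box (p1 or p3), w0
4. p1 or p3, w0
5. p3, w0
6. not Box (p1 or p3), w1
7. p1 or p3, w1
8. p3, w1
9. not (p1 or p3), w2
10. not p1, w2
11. not p3, w2
12. p1 or p3, w2
13. p3, w2
Accessibility: w0Rw0, w0Rw1, w0Rw2, w1Rw1, w1Rw2, w2Rw2
Branch closes: p3 and not p3 both at w2.
Every branch closes (one shown): valid in S4, hence also in S5 (every theorem of S4 is a theorem of S5).
T-tableau for the negation not (Box (p1 or p3) implies Box Box (p1 or p3)):
1. not (Box (p1 or p3) implies Box Box (p1 or p3)), w0
2. Box (p1 or p3), w0
3. not Box Box (p1 or p3), w0
4. p1 or p3, w0
5. p3, w0
6. not Box (p1 or p3), w1
7. p1 or p3, w1
8. p3, w1
9. not (p1 or p3), w2
10. not p1, w2
11. not p3, w2
Accessibility: w0Rw0, w0Rw1, w1Rw1, w1Rw2, w2Rw2
Complete open branch: countermodel on a T-frame, so not valid in T, nor in K (the same frame is also a K-frame).

S4, S5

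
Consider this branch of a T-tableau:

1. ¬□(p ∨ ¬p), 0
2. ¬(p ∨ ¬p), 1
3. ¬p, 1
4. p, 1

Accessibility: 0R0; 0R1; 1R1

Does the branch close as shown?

Both p and ¬p appear at 1.

Closed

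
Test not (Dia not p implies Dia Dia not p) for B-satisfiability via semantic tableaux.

1. not (Dia not p implies Dia Dia not p), 0
2. Dia not p, 0
3. not Dia Dia not p, 0
4. not Dia not p, 0
5. p, 0
6. not p, 1
7. not Dia not p, 1
8. p, 1
Accessibility: 0R0, 0R1, 1R0, 1R1
Branch closes: p and not p both at 1.
All branches of the tableau close; one closing branch shown above.

Unsatisfiable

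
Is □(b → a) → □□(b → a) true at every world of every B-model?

No, not valid

Tableau for the negation ¬(□(b → a) → □□(b → a)):
1. ¬(□(b → a) → □□(b → a)), u
2. □(b → a), u   [¬→-rule on 1]
3. ¬□□(b → a), u   [¬→-rule on 1]
4. b → a, u   [□-rule on 2 via uRu]
5. a, u   [→-rule on 4 (branches; this branch)]
6. ¬□(b → a), v   [¬□-rule on 3: fresh world v, uRv]
7. b → a, v   [□-rule on 2 via uRv]
8. a, v   [→-rule on 7 (branches; this branch)]
9. ¬(b → a), w   [¬□-rule on 6: fresh world w, vRw]
10. b, w   [¬→-rule on 9]
11. ¬a, w   [¬→-rule on 9]
Accessibility: uRu, uRv, vRu, vRv, vRw, wRv, wRw
The negation has an open branch (countermodel exists).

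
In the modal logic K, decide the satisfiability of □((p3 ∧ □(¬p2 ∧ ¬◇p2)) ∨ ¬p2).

1. □((p3 ∧ □(¬p2 ∧ ¬◇p2)) ∨ ¬p2), w0

Satisfiable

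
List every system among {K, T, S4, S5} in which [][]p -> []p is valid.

K-tableau for the negation ~([][]p -> []p):
1. ~([][]p -> []p), 0
2. [][]p, 0
3. ~[]p, 0
4. ~p, 1
5. []p, 1
Accessibility: 0R1
Complete open branch: countermodel on a K-frame, so not valid in K.
T-tableau for the negation ~([][]p -> []p):
1. ~([][]p -> []p), 0
2. [][]p, 0
3. ~[]p, 0
4. []p, 0
5. p, 0
6. ~p, 1
7. []p, 1
8. p, 1
Accessibility: 0R0, 0R1, 1R1
Branch closes: p and ~p both at 1.
Every branch closes (one shown): valid in T, hence also in S4, S5 (every theorem of T is a theorem of S4 and S5).

T, S4, S5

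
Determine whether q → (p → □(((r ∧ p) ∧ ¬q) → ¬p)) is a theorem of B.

Invalid (countermodel exists)

Tableau for the negation ¬(q → (p → □(((r ∧ p) ∧ ¬q) → ¬p))):
1. ¬(q → (p → □(((r ∧ p) ∧ ¬q) → ¬p))), 0
2. q, 0   [¬→-rule on 1]
3. ¬(p → □(((r ∧ p) ∧ ¬q) → ¬p)), 0   [¬→-rule on 1]
4. p, 0   [¬→-rule on 3]
5. ¬□(((r ∧ p) ∧ ¬q) → ¬p), 0   [¬→-rule on 3]
6. ¬(((r ∧ p) ∧ ¬q) → ¬p), 1   [¬□-rule on 5: fresh world 1, 0R1]
7. (r ∧ p) ∧ ¬q, 1   [¬→-rule on 6]
8. p, 1   [¬→-rule on 6]
9. r ∧ p, 1   [∧-rule on 7]
10. ¬q, 1   [∧-rule on 7]
11. r, 1   [∧-rule on 9]
Accessibility: 0R0, 0R1, 1R0, 1R1
The negation has an open branch (countermodel exists).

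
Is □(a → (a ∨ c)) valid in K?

Tableau for the negation ¬□(a → (a ∨ c)):
1. ¬□(a → (a ∨ c)), u
2. ¬(a → (a ∨ c)), v   [¬□-rule on 1: fresh world v, uRv]
3. a, v   [¬→-rule on 2]
4. ¬(a ∨ c), v   [¬→-rule on 2]
5. ¬a, v   [¬∨-rule on 4]
6. ¬c, v   [¬∨-rule on 4]
Accessibility: uRv
Branch closes: a and ¬a both at v.
All branches of the negation close; one closing branch shown above.

Yes, valid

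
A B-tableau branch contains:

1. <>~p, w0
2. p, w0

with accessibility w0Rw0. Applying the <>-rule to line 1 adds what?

a fresh world w1 with w0Rw1, and ~p at w1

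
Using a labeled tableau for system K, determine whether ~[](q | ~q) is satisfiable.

1. ~[](q | ~q), w0
2. ~(q | ~q), w1
3. ~q, w1
4. q, w1
Accessibility: w0Rw1
Branch closes: q and ~q both at w1.
Every branch closes; the branch above is one of them.

Unsatisfiable (every branch closes)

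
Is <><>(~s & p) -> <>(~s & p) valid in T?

Invalid (countermodel exists)

Tableau for the negation ~(<><>(~s & p) -> <>(~s & p)):
1. ~(<><>(~s & p) -> <>(~s & p)), 0
2. <><>(~s & p), 0
3. ~<>(~s & p), 0
4. ~(~s & p), 0
5. ~p, 0
6. <>(~s & p), 1
7. ~(~s & p), 1
8. ~p, 1
9. ~s & p, 2
10. ~s, 2
11. p, 2
Accessibility: 0R0, 0R1, 1R1, 1R2, 2R2
The negation has an open branch (countermodel exists).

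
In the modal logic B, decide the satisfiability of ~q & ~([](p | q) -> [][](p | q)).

Yes, satisfiable

1. ~q & ~([](p | q) -> [][](p | q)), u
2. ~q, u   [&-rule on 1]
3. ~([](p | q) -> [][](p | q)), u   [&-rule on 1]
4. [](p | q), u   [~->-rule on 3]
5. ~[][](p | q), u   [~->-rule on 3]
6. p | q, u   [[]-rule on 4 via uRu]
7. p, u   [|-rule on 6 (branches; this branch)]
8. ~[](p | q), v   [~[]-rule on 5: fresh world v, uRv]
9. p | q, v   [[]-rule on 4 via uRv]
10. q, v   [|-rule on 9 (branches; this branch)]
11. ~(p | q), w   [~[]-rule on 8: fresh world w, vRw]
12. ~p, w   [~|-rule on 11]
13. ~q, w   [~|-rule on 11]
Accessibility: uRu, uRv, vRu, vRv, vRw, wRv, wRw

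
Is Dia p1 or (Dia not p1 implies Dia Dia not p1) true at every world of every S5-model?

Tableau for the negation not (Dia p1 or (Dia not p1 implies Dia Dia not p1)):
1. not (Dia p1 or (Dia not p1 implies Dia Dia not p1)), 0
2. not Dia p1, 0
3. not (Dia not p1 implies Dia Dia not p1), 0
4. Dia not p1, 0
5. not Dia Dia not p1, 0
6. not p1, 0
7. not Dia not p1, 0
8. p1, 0
Accessibility: 0R0
Branch closes: p1 and not p1 both at 0.
All branches of the negation close; one closing branch shown above.

Valid in S5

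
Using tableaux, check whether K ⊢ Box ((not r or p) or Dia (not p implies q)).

Tableau for the negation not Box ((not r or p) or Dia (not p implies q)):
1. not Box ((not r or p) or Dia (not p implies q)), w0
2. not ((not r or p) or Dia (not p implies q)), w1   [neg-Box-rule on 1: fresh world w1, w0Rw1]
3. not (not r or p), w1   [neg-or-rule on 2]
4. not Dia (not p implies q), w1   [neg-or-rule on 2]
5. r, w1   [neg-or-rule on 3]
6. not p, w1   [neg-or-rule on 3]
Accessibility: w0Rw1
The negation has an open branch (countermodel exists).

No, not valid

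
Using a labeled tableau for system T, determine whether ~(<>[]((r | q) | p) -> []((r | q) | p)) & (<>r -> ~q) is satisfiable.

1. ~(<>[]((r | q) | p) -> []((r | q) | p)) & (<>r -> ~q), u
2. ~(<>[]((r | q) | p) -> []((r | q) | p)), u
3. <>r -> ~q, u
4. <>[]((r | q) | p), u
5. ~[]((r | q) | p), u
6. ~q, u
7. []((r | q) | p), v
8. (r | q) | p, v
9. p, v
10. ~((r | q) | p), w
11. ~(r | q), w
12. ~p, w
13. ~r, w
14. ~q, w
Accessibility: uRu, uRv, uRw, vRv, wRw

Yes, satisfiable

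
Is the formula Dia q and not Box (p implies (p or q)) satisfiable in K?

No, unsatisfiable

1. Dia q and not Box (p implies (p or q)), u
2. Dia q, u   [and-rule on 1]
3. not Box (p implies (p or q)), u   [and-rule on 1]
4. q, v   [Dia-rule on 2: fresh world v, uRv]
5. not (p implies (p or q)), w   [neg-Box-rule on 3: fresh world w, uRw]
6. p, w   [neg-implies-rule on 5]
7. not (p or q), w   [neg-implies-rule on 5]
8. not p, w   [neg-or-rule on 7]
9. not q, w   [neg-or-rule on 7]
Accessibility: uRv, uRw
Branch closes: p and not p both at w.
All branches of the tableau close; one closing branch shown above.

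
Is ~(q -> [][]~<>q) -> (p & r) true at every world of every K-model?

Invalid (countermodel exists)

Tableau for the negation ~(~(q -> [][]~<>q) -> (p & r)):
1. ~(~(q -> [][]~<>q) -> (p & r)), u
2. ~(q -> [][]~<>q), u
3. ~(p & r), u
4. q, u
5. ~[][]~<>q, u
6. ~r, u
7. ~[]~<>q, v
8. <>q, w
9. q, x
Accessibility: uRv, vRw, wRx
The negation has an open branch (countermodel exists).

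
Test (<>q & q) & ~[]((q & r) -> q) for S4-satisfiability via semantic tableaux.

Unsatisfiable (every branch closes)

1. (<>q & q) & ~[]((q & r) -> q), w0
2. <>q & q, w0   [&-rule on 1]
3. ~[]((q & r) -> q), w0   [&-rule on 1]
4. <>q, w0   [&-rule on 2]
5. q, w0   [&-rule on 2]
6. ~((q & r) -> q), w1   [~[]-rule on 3: fresh world w1, w0Rw1]
7. q & r, w1   [~->-rule on 6]
8. ~q, w1   [~->-rule on 6]
9. q, w1   [&-rule on 7]
10. r, w1   [&-rule on 7]
Accessibility: w0Rw0, w0Rw1, w1Rw1
Branch closes: q and ~q both at w1.
All branches of the tableau close; one closing branch shown above.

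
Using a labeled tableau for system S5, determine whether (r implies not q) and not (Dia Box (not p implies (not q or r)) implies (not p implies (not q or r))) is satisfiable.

No, unsatisfiable

1. (r implies not q) and not (Dia Box (not p implies (not q or r)) implies (not p implies (not q or r))), 0
2. r implies not q, 0
3. not (Dia Box (not p implies (not q or r)) implies (not p implies (not q or r))), 0
4. Dia Box (not p implies (not q or r)), 0
5. not (not p implies (not q or r)), 0
6. not p, 0
7. not (not q or r), 0
8. q, 0
9. not r, 0
10. Box (not p implies (not q or r)), 1
11. not p implies (not q or r), 0
12. not p implies (not q or r), 1
13. not q or r, 0
14. not q or r, 1
15. r, 0
Accessibility: 0R0, 0R1, 1R0, 1R1
Branch closes: r and not r both at 0.
(One branch shown.) All branches close.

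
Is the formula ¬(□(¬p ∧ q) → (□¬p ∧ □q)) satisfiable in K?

Unsatisfiable

1. ¬(□(¬p ∧ q) → (□¬p ∧ □q)), u
2. □(¬p ∧ q), u   [¬→-rule on 1]
3. ¬(□¬p ∧ □q), u   [¬→-rule on 1]
4. ¬□q, u   [¬∧-rule on 3 (branches; this branch)]
5. ¬q, v   [¬□-rule on 4: fresh world v, uRv]
6. ¬p ∧ q, v   [□-rule on 2 via uRv]
7. ¬p, v   [∧-rule on 6]
8. q, v   [∧-rule on 6]
Accessibility: uRv
Branch closes: q and ¬q both at v.
(One branch shown.) All branches close.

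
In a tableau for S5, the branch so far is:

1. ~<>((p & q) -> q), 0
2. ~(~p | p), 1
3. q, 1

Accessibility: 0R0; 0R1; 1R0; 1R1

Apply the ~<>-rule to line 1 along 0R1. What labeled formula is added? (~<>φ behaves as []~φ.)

~((p & q) -> q), 1

~<>φ behaves as []~φ: propagate the negated body to each accessible world.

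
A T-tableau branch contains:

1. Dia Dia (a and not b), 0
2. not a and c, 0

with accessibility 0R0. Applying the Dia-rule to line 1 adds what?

a fresh world 1 with 0R1, and Dia (a and not b) at 1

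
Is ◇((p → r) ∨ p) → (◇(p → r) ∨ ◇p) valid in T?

Tableau for the negation ¬(◇((p → r) ∨ p) → (◇(p → r) ∨ ◇p)):
1. ¬(◇((p → r) ∨ p) → (◇(p → r) ∨ ◇p)), 0
2. ◇((p → r) ∨ p), 0
3. ¬(◇(p → r) ∨ ◇p), 0
4. ¬◇(p → r), 0
5. ¬◇p, 0
6. ¬(p → r), 0
7. p, 0
8. ¬r, 0
9. ¬p, 0
Accessibility: 0R0
Branch closes: p and ¬p both at 0.
All branches of the negation close; one closing branch shown above.

Valid in T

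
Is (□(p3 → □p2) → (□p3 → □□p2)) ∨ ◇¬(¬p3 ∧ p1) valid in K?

Tableau for the negation ¬((□(p3 → □p2) → (□p3 → □□p2)) ∨ ◇¬(¬p3 ∧ p1)):
1. ¬((□(p3 → □p2) → (□p3 → □□p2)) ∨ ◇¬(¬p3 ∧ p1)), 0
2. ¬(□(p3 → □p2) → (□p3 → □□p2)), 0
3. ¬◇¬(¬p3 ∧ p1), 0
4. □(p3 → □p2), 0
5. ¬(□p3 → □□p2), 0
6. □p3, 0
7. ¬□□p2, 0
8. ¬□p2, 1
9. ¬p3 ∧ p1, 1
10. ¬p3, 1
11. p1, 1
12. p3 → □p2, 1
13. p3, 1
Accessibility: 0R1
Branch closes: p3 and ¬p3 both at 1.
All branches of the negation close; one closing branch shown above.

Yes, valid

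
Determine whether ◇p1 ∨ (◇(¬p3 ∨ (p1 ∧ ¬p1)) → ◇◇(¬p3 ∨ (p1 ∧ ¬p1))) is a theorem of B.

Valid in B

Tableau for the negation ¬(◇p1 ∨ (◇(¬p3 ∨ (p1 ∧ ¬p1)) → ◇◇(¬p3 ∨ (p1 ∧ ¬p1)))):
1. ¬(◇p1 ∨ (◇(¬p3 ∨ (p1 ∧ ¬p1)) → ◇◇(¬p3 ∨ (p1 ∧ ¬p1)))), 0
2. ¬◇p1, 0
3. ¬(◇(¬p3 ∨ (p1 ∧ ¬p1)) → ◇◇(¬p3 ∨ (p1 ∧ ¬p1))), 0
4. ◇(¬p3 ∨ (p1 ∧ ¬p1)), 0
5. ¬◇◇(¬p3 ∨ (p1 ∧ ¬p1)), 0
6. ¬p1, 0
7. ¬◇(¬p3 ∨ (p1 ∧ ¬p1)), 0
8. ¬(¬p3 ∨ (p1 ∧ ¬p1)), 0
9. p3, 0
10. ¬(p1 ∧ ¬p1), 0
11. ¬p3 ∨ (p1 ∧ ¬p1), 1
12. ¬p1, 1
13. ¬◇(¬p3 ∨ (p1 ∧ ¬p1)), 1
14. ¬(¬p3 ∨ (p1 ∧ ¬p1)), 1
15. p3, 1
16. ¬(p1 ∧ ¬p1), 1
17. p1 ∧ ¬p1, 1
18. p1, 1
Accessibility: 0R0, 0R1, 1R0, 1R1
Branch closes: p1 and ¬p1 both at 1.
All branches of the negation close; one closing branch shown above.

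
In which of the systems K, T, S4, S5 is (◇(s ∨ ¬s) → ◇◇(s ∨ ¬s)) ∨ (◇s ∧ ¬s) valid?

T, S4, S5

K-tableau for the negation ¬((◇(s ∨ ¬s) → ◇◇(s ∨ ¬s)) ∨ (◇s ∧ ¬s)):
1. ¬((◇(s ∨ ¬s) → ◇◇(s ∨ ¬s)) ∨ (◇s ∧ ¬s)), 0
2. ¬(◇(s ∨ ¬s) → ◇◇(s ∨ ¬s)), 0   [¬∨-rule on 1]
3. ¬(◇s ∧ ¬s), 0   [¬∨-rule on 1]
4. ◇(s ∨ ¬s), 0   [¬→-rule on 2]
5. ¬◇◇(s ∨ ¬s), 0   [¬→-rule on 2]
6. s, 0   [¬∧-rule on 3 (branches; this branch)]
7. s ∨ ¬s, 1   [◇-rule on 4: fresh world 1, 0R1]
8. ¬◇(s ∨ ¬s), 1   [¬◇-rule on 5 via 0R1]
9. ¬s, 1   [∨-rule on 7 (branches; this branch)]
Accessibility: 0R1
Complete open branch: countermodel on a K-frame, so not valid in K.
T-tableau for the negation ¬((◇(s ∨ ¬s) → ◇◇(s ∨ ¬s)) ∨ (◇s ∧ ¬s)):
1. ¬((◇(s ∨ ¬s) → ◇◇(s ∨ ¬s)) ∨ (◇s ∧ ¬s)), 0
2. ¬(◇(s ∨ ¬s) → ◇◇(s ∨ ¬s)), 0   [¬∨-rule on 1]
3. ¬(◇s ∧ ¬s), 0   [¬∨-rule on 1]
4. ◇(s ∨ ¬s), 0   [¬→-rule on 2]
5. ¬◇◇(s ∨ ¬s), 0   [¬→-rule on 2]
6. ¬◇(s ∨ ¬s), 0   [¬◇-rule on 5 via 0R0]
7. ¬(s ∨ ¬s), 0   [¬◇-rule on 6 via 0R0]
8. ¬s, 0   [¬∨-rule on 7]
9. s, 0   [¬∨-rule on 7]
Accessibility: 0R0
Branch closes: s and ¬s both at 0.
Every branch closes (one shown): valid in T, hence also in S4, S5 (every theorem of T is a theorem of S4 and S5).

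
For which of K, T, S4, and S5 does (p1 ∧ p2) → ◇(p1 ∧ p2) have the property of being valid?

T-tableau for the negation ¬((p1 ∧ p2) → ◇(p1 ∧ p2)):
1. ¬((p1 ∧ p2) → ◇(p1 ∧ p2)), u
2. p1 ∧ p2, u
3. ¬◇(p1 ∧ p2), u
4. p1, u
5. p2, u
6. ¬(p1 ∧ p2), u
7. ¬p2, u
Accessibility: uRu
Branch closes: p2 and ¬p2 both at u.
Every branch closes (one shown): valid in T, hence also in S4, S5 (every theorem of T is a theorem of S4 and S5).
K-tableau for the negation ¬((p1 ∧ p2) → ◇(p1 ∧ p2)):
1. ¬((p1 ∧ p2) → ◇(p1 ∧ p2)), u
2. p1 ∧ p2, u
3. ¬◇(p1 ∧ p2), u
4. p1, u
5. p2, u
Complete open branch: countermodel on a K-frame, so not valid in K.

T, S4, S5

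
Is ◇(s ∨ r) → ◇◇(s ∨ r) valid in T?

Tableau for the negation ¬(◇(s ∨ r) → ◇◇(s ∨ r)):
1. ¬(◇(s ∨ r) → ◇◇(s ∨ r)), u
2. ◇(s ∨ r), u
3. ¬◇◇(s ∨ r), u
4. ¬◇(s ∨ r), u
5. ¬(s ∨ r), u
6. ¬s, u
7. ¬r, u
8. s ∨ r, v
9. ¬◇(s ∨ r), v
10. ¬(s ∨ r), v
11. ¬s, v
12. ¬r, v
13. r, v
Accessibility: uRu, uRv, vRv
Branch closes: r and ¬r both at v.
Every branch of the negation's tableau closes; the branch above is one of them.

Valid in T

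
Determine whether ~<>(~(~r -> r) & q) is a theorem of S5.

Invalid (countermodel exists)

Tableau for the negation <>(~(~r -> r) & q):
1. <>(~(~r -> r) & q), 0
2. ~(~r -> r) & q, 1   [<>-rule on 1: fresh world 1, 0R1]
3. ~(~r -> r), 1   [&-rule on 2]
4. q, 1   [&-rule on 2]
5. ~r, 1   [~->-rule on 3]
Accessibility: 0R0, 0R1, 1R0, 1R1
The negation has an open branch (countermodel exists).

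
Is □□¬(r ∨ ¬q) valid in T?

Invalid (countermodel exists)

Tableau for the negation ¬□□¬(r ∨ ¬q):
1. ¬□□¬(r ∨ ¬q), u
2. ¬□¬(r ∨ ¬q), v
3. r ∨ ¬q, w
4. ¬q, w
Accessibility: uRu, uRv, vRv, vRw, wRw
The negation has an open branch (countermodel exists).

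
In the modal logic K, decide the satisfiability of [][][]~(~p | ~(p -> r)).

1. [][][]~(~p | ~(p -> r)), 0

Satisfiable (open branch found)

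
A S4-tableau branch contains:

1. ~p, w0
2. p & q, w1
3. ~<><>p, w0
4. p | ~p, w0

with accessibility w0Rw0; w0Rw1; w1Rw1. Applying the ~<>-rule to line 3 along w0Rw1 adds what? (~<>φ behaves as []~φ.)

~<>p, w1

~<>φ behaves as []~φ: propagate the negated body to each accessible world.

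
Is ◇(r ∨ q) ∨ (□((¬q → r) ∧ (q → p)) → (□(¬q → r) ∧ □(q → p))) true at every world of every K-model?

Valid

Tableau for the negation ¬(◇(r ∨ q) ∨ (□((¬q → r) ∧ (q → p)) → (□(¬q → r) ∧ □(q → p)))):
1. ¬(◇(r ∨ q) ∨ (□((¬q → r) ∧ (q → p)) → (□(¬q → r) ∧ □(q → p)))), w0
2. ¬◇(r ∨ q), w0
3. ¬(□((¬q → r) ∧ (q → p)) → (□(¬q → r) ∧ □(q → p))), w0
4. □((¬q → r) ∧ (q → p)), w0
5. ¬(□(¬q → r) ∧ □(q → p)), w0
6. ¬□(¬q → r), w0
7. ¬(¬q → r), w1
8. ¬q, w1
9. ¬r, w1
10. ¬(r ∨ q), w1
11. (¬q → r) ∧ (q → p), w1
12. ¬q → r, w1
13. q → p, w1
14. r, w1
Accessibility: w0Rw1
Branch closes: r and ¬r both at w1.
All branches of the negation close; one closing branch shown above.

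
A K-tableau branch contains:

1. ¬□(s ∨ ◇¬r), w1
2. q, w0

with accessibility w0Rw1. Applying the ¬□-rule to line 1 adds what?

a fresh world w2 with w1Rw2, and ¬(s ∨ ◇¬r) at w2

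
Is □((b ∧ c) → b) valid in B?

Yes, valid

Tableau for the negation ¬□((b ∧ c) → b):
1. ¬□((b ∧ c) → b), 0
2. ¬((b ∧ c) → b), 1
3. b ∧ c, 1
4. ¬b, 1
5. b, 1
6. c, 1
Accessibility: 0R0, 0R1, 1R0, 1R1
Branch closes: b and ¬b both at 1.
All branches of the negation close; one closing branch shown above.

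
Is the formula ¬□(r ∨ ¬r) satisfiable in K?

1. ¬□(r ∨ ¬r), 0
2. ¬(r ∨ ¬r), 1
3. ¬r, 1
4. r, 1
Accessibility: 0R1
Branch closes: r and ¬r both at 1.
(One branch shown.) All branches close.

Unsatisfiable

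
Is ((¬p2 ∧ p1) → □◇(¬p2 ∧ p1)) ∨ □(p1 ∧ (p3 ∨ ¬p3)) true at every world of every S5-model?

Tableau for the negation ¬(((¬p2 ∧ p1) → □◇(¬p2 ∧ p1)) ∨ □(p1 ∧ (p3 ∨ ¬p3))):
1. ¬(((¬p2 ∧ p1) → □◇(¬p2 ∧ p1)) ∨ □(p1 ∧ (p3 ∨ ¬p3))), u
2. ¬((¬p2 ∧ p1) → □◇(¬p2 ∧ p1)), u   [¬∨-rule on 1]
3. ¬□(p1 ∧ (p3 ∨ ¬p3)), u   [¬∨-rule on 1]
4. ¬p2 ∧ p1, u   [¬→-rule on 2]
5. ¬□◇(¬p2 ∧ p1), u   [¬→-rule on 2]
6. ¬p2, u   [∧-rule on 4]
7. p1, u   [∧-rule on 4]
8. ¬(p1 ∧ (p3 ∨ ¬p3)), v   [¬□-rule on 3: fresh world v, uRv]
9. ¬p1, v   [¬∧-rule on 8 (branches; this branch)]
10. ¬◇(¬p2 ∧ p1), w   [¬□-rule on 5: fresh world w, uRw]
11. ¬(¬p2 ∧ p1), u   [¬◇-rule on 10 via wRu]
12. ¬(¬p2 ∧ p1), v   [¬◇-rule on 10 via wRv]
13. ¬(¬p2 ∧ p1), w   [¬◇-rule on 10 via wRw]
14. ¬p1, u   [¬∧-rule on 11 (branches; this branch)]
Accessibility: uRu, uRv, uRw, vRu, vRv, vRw, wRu, wRv, wRw
Branch closes: p1 and ¬p1 both at u.
Every branch of the negation's tableau closes; the branch above is one of them.

Yes, valid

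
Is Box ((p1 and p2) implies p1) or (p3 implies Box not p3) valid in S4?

Tableau for the negation not (Box ((p1 and p2) implies p1) or (p3 implies Box not p3)):
1. not (Box ((p1 and p2) implies p1) or (p3 implies Box not p3)), w0
2. not Box ((p1 and p2) implies p1), w0
3. not (p3 implies Box not p3), w0
4. p3, w0
5. not Box not p3, w0
6. not ((p1 and p2) implies p1), w1
7. p1 and p2, w1
8. not p1, w1
9. p1, w1
10. p2, w1
Accessibility: w0Rw0, w0Rw1, w1Rw1
Branch closes: p1 and not p1 both at w1.
Every branch of the negation's tableau closes; the branch above is one of them.

Yes, valid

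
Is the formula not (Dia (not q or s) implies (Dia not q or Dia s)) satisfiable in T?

1. not (Dia (not q or s) implies (Dia not q or Dia s)), u
2. Dia (not q or s), u
3. not (Dia not q or Dia s), u
4. not Dia not q, u
5. not Dia s, u
6. q, u
7. not s, u
8. not q or s, v
9. q, v
10. not s, v
11. s, v
Accessibility: uRu, uRv, vRv
Branch closes: s and not s both at v.
All branches of the tableau close; one closing branch shown above.

Unsatisfiable (every branch closes)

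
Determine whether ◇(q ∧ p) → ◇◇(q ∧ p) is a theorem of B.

Tableau for the negation ¬(◇(q ∧ p) → ◇◇(q ∧ p)):
1. ¬(◇(q ∧ p) → ◇◇(q ∧ p)), w0
2. ◇(q ∧ p), w0   [¬→-rule on 1]
3. ¬◇◇(q ∧ p), w0   [¬→-rule on 1]
4. ¬◇(q ∧ p), w0   [¬◇-rule on 3 via w0Rw0]
5. ¬(q ∧ p), w0   [¬◇-rule on 4 via w0Rw0]
6. ¬p, w0   [¬∧-rule on 5 (branches; this branch)]
7. q ∧ p, w1   [◇-rule on 2: fresh world w1, w0Rw1]
8. q, w1   [∧-rule on 7]
9. p, w1   [∧-rule on 7]
10. ¬◇(q ∧ p), w1   [¬◇-rule on 3 via w0Rw1]
11. ¬(q ∧ p), w1   [¬◇-rule on 4 via w0Rw1]
12. ¬p, w1   [¬∧-rule on 11 (branches; this branch)]
Accessibility: w0Rw0, w0Rw1, w1Rw0, w1Rw1
Branch closes: p and ¬p both at w1.
All branches of the negation close; one closing branch shown above.

Valid in B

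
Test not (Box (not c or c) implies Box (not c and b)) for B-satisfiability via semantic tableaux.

Satisfiable (open branch found)

1. not (Box (not c or c) implies Box (not c and b)), w0
2. Box (not c or c), w0   [neg-implies-rule on 1]
3. not Box (not c and b), w0   [neg-implies-rule on 1]
4. not c or c, w0   [Box-rule on 2 via w0Rw0]
5. c, w0   [or-rule on 4 (branches; this branch)]
6. not (not c and b), w1   [neg-Box-rule on 3: fresh world w1, w0Rw1]
7. not c or c, w1   [Box-rule on 2 via w0Rw1]
8. not b, w1   [neg-and-rule on 6 (branches; this branch)]
9. c, w1   [or-rule on 7 (branches; this branch)]
Accessibility: w0Rw0, w0Rw1, w1Rw0, w1Rw1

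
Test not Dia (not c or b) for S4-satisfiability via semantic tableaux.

Satisfiable (open branch found)

1. not Dia (not c or b), w0
2. not (not c or b), w0
3. c, w0
4. not b, w0
Accessibility: w0Rw0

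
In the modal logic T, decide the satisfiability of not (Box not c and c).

1. not (Box not c and c), w0
2. not c, w0
Accessibility: w0Rw0

Satisfiable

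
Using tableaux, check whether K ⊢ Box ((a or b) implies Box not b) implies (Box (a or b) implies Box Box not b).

Valid

Tableau for the negation not (Box ((a or b) implies Box not b) implies (Box (a or b) implies Box Box not b)):
1. not (Box ((a or b) implies Box not b) implies (Box (a or b) implies Box Box not b)), u
2. Box ((a or b) implies Box not b), u   [neg-implies-rule on 1]
3. not (Box (a or b) implies Box Box not b), u   [neg-implies-rule on 1]
4. Box (a or b), u   [neg-implies-rule on 3]
5. not Box Box not b, u   [neg-implies-rule on 3]
6. not Box not b, v   [neg-Box-rule on 5: fresh world v, uRv]
7. (a or b) implies Box not b, v   [Box-rule on 2 via uRv]
8. a or b, v   [Box-rule on 4 via uRv]
9. Box not b, v   [implies-rule on 7 (branches; this branch)]
10. b, v   [or-rule on 8 (branches; this branch)]
11. b, w   [neg-Box-rule on 6: fresh world w, vRw]
12. not b, w   [Box-rule on 9 via vRw]
Accessibility: uRv, vRw
Branch closes: b and not b both at w.
Every branch of the negation's tableau closes; the branch above is one of them.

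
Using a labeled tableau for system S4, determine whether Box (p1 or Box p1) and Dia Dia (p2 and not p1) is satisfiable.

1. Box (p1 or Box p1) and Dia Dia (p2 and not p1), w0
2. Box (p1 or Box p1), w0   [and-rule on 1]
3. Dia Dia (p2 and not p1), w0   [and-rule on 1]
4. p1 or Box p1, w0   [Box-rule on 2 via w0Rw0]
5. Box p1, w0   [or-rule on 4 (branches; this branch)]
6. p1, w0   [Box-rule on 5 via w0Rw0]
7. Dia (p2 and not p1), w1   [Dia-rule on 3: fresh world w1, w0Rw1]
8. p1 or Box p1, w1   [Box-rule on 2 via w0Rw1]
9. p1, w1   [Box-rule on 5 via w0Rw1]
10. Box p1, w1   [or-rule on 8 (branches; this branch)]
11. p2 and not p1, w2   [Dia-rule on 7: fresh world w2, w1Rw2]
12. p2, w2   [and-rule on 11]
13. not p1, w2   [and-rule on 11]
14. p1 or Box p1, w2   [Box-rule on 2 via w0Rw2]
15. p1, w2   [Box-rule on 5 via w0Rw2]
Accessibility: w0Rw0, w0Rw1, w0Rw2, w1Rw1, w1Rw2, w2Rw2
Branch closes: p1 and not p1 both at w2.
(One branch shown.) All branches close.

No, unsatisfiable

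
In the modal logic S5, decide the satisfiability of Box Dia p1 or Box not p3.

1. Box Dia p1 or Box not p3, w0
2. Box not p3, w0
3. not p3, w0
Accessibility: w0Rw0

Yes, satisfiable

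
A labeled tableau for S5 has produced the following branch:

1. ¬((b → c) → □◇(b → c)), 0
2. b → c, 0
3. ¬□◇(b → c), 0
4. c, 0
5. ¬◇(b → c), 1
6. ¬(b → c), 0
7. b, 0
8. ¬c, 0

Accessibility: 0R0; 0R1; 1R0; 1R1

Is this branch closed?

Both c and ¬c appear at 0.

Yes, closed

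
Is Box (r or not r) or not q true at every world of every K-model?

Tableau for the negation not (Box (r or not r) or not q):
1. not (Box (r or not r) or not q), 0
2. not Box (r or not r), 0   [neg-or-rule on 1]
3. q, 0   [neg-or-rule on 1]
4. not (r or not r), 1   [neg-Box-rule on 2: fresh world 1, 0R1]
5. not r, 1   [neg-or-rule on 4]
6. r, 1   [neg-or-rule on 4]
Accessibility: 0R1
Branch closes: r and not r both at 1.
All branches of the negation close; one closing branch shown above.

Yes, valid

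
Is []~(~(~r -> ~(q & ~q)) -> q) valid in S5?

Tableau for the negation ~[]~(~(~r -> ~(q & ~q)) -> q):
1. ~[]~(~(~r -> ~(q & ~q)) -> q), w0
2. ~(~r -> ~(q & ~q)) -> q, w1
3. q, w1
Accessibility: w0Rw0, w0Rw1, w1Rw0, w1Rw1
The negation has an open branch (countermodel exists).

No, not valid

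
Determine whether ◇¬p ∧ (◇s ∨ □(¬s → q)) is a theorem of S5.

Tableau for the negation ¬(◇¬p ∧ (◇s ∨ □(¬s → q))):
1. ¬(◇¬p ∧ (◇s ∨ □(¬s → q))), 0
2. ¬(◇s ∨ □(¬s → q)), 0
3. ¬◇s, 0
4. ¬□(¬s → q), 0
5. ¬s, 0
6. ¬(¬s → q), 1
7. ¬s, 1
8. ¬q, 1
Accessibility: 0R0, 0R1, 1R0, 1R1
The negation has an open branch (countermodel exists).

No, not valid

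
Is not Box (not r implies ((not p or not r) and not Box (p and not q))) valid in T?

Tableau for the negation Box (not r implies ((not p or not r) and not Box (p and not q))):
1. Box (not r implies ((not p or not r) and not Box (p and not q))), 0
2. not r implies ((not p or not r) and not Box (p and not q)), 0   [Box-rule on 1 via 0R0]
3. (not p or not r) and not Box (p and not q), 0   [implies-rule on 2 (branches; this branch)]
4. not p or not r, 0   [and-rule on 3]
5. not Box (p and not q), 0   [and-rule on 3]
6. not r, 0   [or-rule on 4 (branches; this branch)]
7. not (p and not q), 1   [neg-Box-rule on 5: fresh world 1, 0R1]
8. not r implies ((not p or not r) and not Box (p and not q)), 1   [Box-rule on 1 via 0R1]
9. q, 1   [neg-and-rule on 7 (branches; this branch)]
10. (not p or not r) and not Box (p and not q), 1   [implies-rule on 8 (branches; this branch)]
11. not p or not r, 1   [and-rule on 10]
12. not Box (p and not q), 1   [and-rule on 10]
13. not r, 1   [or-rule on 11 (branches; this branch)]
14. not (p and not q), 2   [neg-Box-rule on 12: fresh world 2, 1R2]
15. q, 2   [neg-and-rule on 14 (branches; this branch)]
Accessibility: 0R0, 0R1, 1R1, 1R2, 2R2
The negation has an open branch (countermodel exists).

No, not valid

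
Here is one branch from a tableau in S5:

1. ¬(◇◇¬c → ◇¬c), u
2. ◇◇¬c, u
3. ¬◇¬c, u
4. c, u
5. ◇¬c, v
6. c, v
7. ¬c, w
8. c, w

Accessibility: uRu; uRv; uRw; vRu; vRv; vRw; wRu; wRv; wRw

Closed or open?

Both c and ¬c appear at w.

Closed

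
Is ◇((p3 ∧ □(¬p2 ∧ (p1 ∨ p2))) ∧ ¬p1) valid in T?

Tableau for the negation ¬◇((p3 ∧ □(¬p2 ∧ (p1 ∨ p2))) ∧ ¬p1):
1. ¬◇((p3 ∧ □(¬p2 ∧ (p1 ∨ p2))) ∧ ¬p1), u
2. ¬((p3 ∧ □(¬p2 ∧ (p1 ∨ p2))) ∧ ¬p1), u
3. p1, u
Accessibility: uRu
The negation has an open branch (countermodel exists).

No, not valid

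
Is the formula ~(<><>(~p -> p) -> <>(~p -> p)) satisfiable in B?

Yes, satisfiable

1. ~(<><>(~p -> p) -> <>(~p -> p)), w0
2. <><>(~p -> p), w0
3. ~<>(~p -> p), w0
4. ~(~p -> p), w0
5. ~p, w0
6. <>(~p -> p), w1
7. ~(~p -> p), w1
8. ~p, w1
9. ~p -> p, w2
10. p, w2
Accessibility: w0Rw0, w0Rw1, w1Rw0, w1Rw1, w1Rw2, w2Rw1, w2Rw2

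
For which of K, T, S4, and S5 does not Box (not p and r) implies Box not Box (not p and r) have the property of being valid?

S5

S4-tableau for the negation not (not Box (not p and r) implies Box not Box (not p and r)):
1. not (not Box (not p and r) implies Box not Box (not p and r)), w0
2. not Box (not p and r), w0   [neg-implies-rule on 1]
3. not Box not Box (not p and r), w0   [neg-implies-rule on 1]
4. not (not p and r), w1   [neg-Box-rule on 2: fresh world w1, w0Rw1]
5. not r, w1   [neg-and-rule on 4 (branches; this branch)]
6. Box (not p and r), w2   [neg-Box-rule on 3: fresh world w2, w0Rw2]
7. not p and r, w2   [Box-rule on 6 via w2Rw2]
8. not p, w2   [and-rule on 7]
9. r, w2   [and-rule on 7]
Accessibility: w0Rw0, w0Rw1, w0Rw2, w1Rw1, w2Rw2
Complete open branch: countermodel on an S4-frame, so not valid in S4, nor in K, T (the same frame is also a K-frame and a T-frame).
S5-tableau for the negation not (not Box (not p and r) implies Box not Box (not p and r)):
1. not (not Box (not p and r) implies Box not Box (not p and r)), w0
2. not Box (not p and r), w0   [neg-implies-rule on 1]
3. not Box not Box (not p and r), w0   [neg-implies-rule on 1]
4. not (not p and r), w1   [neg-Box-rule on 2: fresh world w1, w0Rw1]
5. not r, w1   [neg-and-rule on 4 (branches; this branch)]
6. Box (not p and r), w2   [neg-Box-rule on 3: fresh world w2, w0Rw2]
7. not p and r, w0   [Box-rule on 6 via w2Rw0]
8. not p, w0   [and-rule on 7]
9. r, w0   [and-rule on 7]
10. not p and r, w1   [Box-rule on 6 via w2Rw1]
11. not p, w1   [and-rule on 10]
12. r, w1   [and-rule on 10]
Accessibility: w0Rw0, w0Rw1, w0Rw2, w1Rw0, w1Rw1, w1Rw2, w2Rw0, w2Rw1, w2Rw2
Branch closes: r and not r both at w1.
Every branch closes (one shown): valid in S5.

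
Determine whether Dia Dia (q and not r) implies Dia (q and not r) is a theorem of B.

Tableau for the negation not (Dia Dia (q and not r) implies Dia (q and not r)):
1. not (Dia Dia (q and not r) implies Dia (q and not r)), u
2. Dia Dia (q and not r), u
3. not Dia (q and not r), u
4. not (q and not r), u
5. r, u
6. Dia (q and not r), v
7. not (q and not r), v
8. r, v
9. q and not r, w
10. q, w
11. not r, w
Accessibility: uRu, uRv, vRu, vRv, vRw, wRv, wRw
The negation has an open branch (countermodel exists).

Not valid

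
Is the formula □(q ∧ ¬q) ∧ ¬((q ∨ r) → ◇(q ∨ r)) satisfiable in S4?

1. □(q ∧ ¬q) ∧ ¬((q ∨ r) → ◇(q ∨ r)), 0
2. □(q ∧ ¬q), 0
3. ¬((q ∨ r) → ◇(q ∨ r)), 0
4. q ∨ r, 0
5. ¬◇(q ∨ r), 0
6. q ∧ ¬q, 0
7. q, 0
8. ¬q, 0
Accessibility: 0R0
Branch closes: q and ¬q both at 0.
Every branch closes; the branch above is one of them.

Unsatisfiable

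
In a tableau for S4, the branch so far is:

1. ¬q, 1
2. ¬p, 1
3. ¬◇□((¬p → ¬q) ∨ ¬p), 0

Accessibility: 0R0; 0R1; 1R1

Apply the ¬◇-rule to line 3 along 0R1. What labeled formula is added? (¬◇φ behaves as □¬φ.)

¬◇φ behaves as □¬φ: propagate the negated body to each accessible world.

¬□((¬p → ¬q) ∨ ¬p), 1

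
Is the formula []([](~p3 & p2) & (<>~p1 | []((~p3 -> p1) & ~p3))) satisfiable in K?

Satisfiable (open branch found)

1. []([](~p3 & p2) & (<>~p1 | []((~p3 -> p1) & ~p3))), 0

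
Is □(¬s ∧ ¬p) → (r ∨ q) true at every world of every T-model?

Tableau for the negation ¬(□(¬s ∧ ¬p) → (r ∨ q)):
1. ¬(□(¬s ∧ ¬p) → (r ∨ q)), u
2. □(¬s ∧ ¬p), u
3. ¬(r ∨ q), u
4. ¬r, u
5. ¬q, u
6. ¬s ∧ ¬p, u
7. ¬s, u
8. ¬p, u
Accessibility: uRu
The negation has an open branch (countermodel exists).

Not valid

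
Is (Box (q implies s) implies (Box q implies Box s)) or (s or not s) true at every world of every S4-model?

Tableau for the negation not ((Box (q implies s) implies (Box q implies Box s)) or (s or not s)):
1. not ((Box (q implies s) implies (Box q implies Box s)) or (s or not s)), u
2. not (Box (q implies s) implies (Box q implies Box s)), u   [neg-or-rule on 1]
3. not (s or not s), u   [neg-or-rule on 1]
4. Box (q implies s), u   [neg-implies-rule on 2]
5. not (Box q implies Box s), u   [neg-implies-rule on 2]
6. not s, u   [neg-or-rule on 3]
7. s, u   [neg-or-rule on 3]
Accessibility: uRu
Branch closes: s and not s both at u.
All branches of the negation close; one closing branch shown above.

Valid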